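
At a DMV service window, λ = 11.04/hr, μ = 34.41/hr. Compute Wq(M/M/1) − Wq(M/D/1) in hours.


ρ = 11.04/34.41 = 0.3208
Wq(M/M/1) = ρ/(μ−λ) = 0.3208/23.37 = 0.01373 hr
Wq(M/D/1) = ρ/(2(μ−λ)) = 0.006864 hr
Savings = 0.01373 − 0.006864 = 0.006864 hr

Final: 0.006864 hr


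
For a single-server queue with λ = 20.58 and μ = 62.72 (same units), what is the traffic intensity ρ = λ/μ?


ρ = λ/μ = 20.58/62.72 = 0.3281

Final: 0.3281


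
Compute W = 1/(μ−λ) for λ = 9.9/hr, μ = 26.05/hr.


W = 1/(μ−λ) = 1/(26.05 − 9.9) = 1/16.15 = 0.06192 hr

Final: 0.06192 hr


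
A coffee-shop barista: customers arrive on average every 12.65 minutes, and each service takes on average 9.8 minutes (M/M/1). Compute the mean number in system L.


λ = 60/12.65 = 4.7431 /hr
μ = 60/9.8 = 6.1224 /hr
ρ = λ/μ = 4.7431/6.1224 = 0.7747
L = ρ/(1−ρ) = 0.7747/0.2253 = 3.4386

Final: 3.4386


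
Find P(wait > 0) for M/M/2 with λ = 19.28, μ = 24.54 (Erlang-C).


a = λ/μ = 0.7857; ρ = a/2 = 0.3928
P₀ = 0.435927 (from M/M/c formula)
C(c,a) = [a^c/(c!(1−ρ))]·P₀ = [0.61726/(2·0.6072)]·0.435927
= 0.50830·0.435927 = 0.221584

Final: 0.221584


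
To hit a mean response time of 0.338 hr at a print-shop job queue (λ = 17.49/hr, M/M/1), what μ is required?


W = 1/(μ−λ) ⇒ μ − λ = 1/W = 1/0.338 = 2.9586
μ = λ + 1/W = 17.49 + 2.9586 = 20.4486 per hr

Final: 20.4486 /hr


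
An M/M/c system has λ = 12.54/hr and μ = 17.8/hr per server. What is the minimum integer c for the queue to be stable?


Stability requires cμ > λ ⇔ c > λ/μ.
λ/μ = 12.54/17.8 = 0.7045
Minimum integer c = ⌊0.7045⌋ + 1 = 1
Check: 1·17.8 = 17.80 > 12.54, while 0·17.8 = 0.00 ≤ 12.54

Final: 1 servers


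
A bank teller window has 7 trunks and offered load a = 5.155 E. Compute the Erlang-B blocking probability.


B(c,a) = (a^c/c!) / Σ_{k=0}^{c} a^k/k!
a^7/7! = 19.194206
Σ terms (k=0..7): 1.00000 + 5.15500 + 13.28701 + 22.83152 + 29.42412 + 30.33626 + 26.06391 + 19.19421 = 147.292024
B = 19.194206/147.292024 = 0.130314

Final: 0.130314


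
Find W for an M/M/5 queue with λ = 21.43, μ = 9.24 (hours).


a = 2.3193; ρ = 0.4639; P₀ = 0.096744
Lq = P₀·a^c·ρ/(c!(1−ρ)²) = 0.08730
Wq = Lq/λ = 0.08730/21.43 = 0.004074 hr
W = Wq + 1/μ = 0.004074 + 0.10823 = 0.11230 hr

Final: 0.11230 hr


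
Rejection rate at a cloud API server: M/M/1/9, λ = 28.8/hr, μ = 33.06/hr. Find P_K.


ρ = λ/μ = 28.8/33.06 = 0.8711
P_K = (1−ρ)ρ^K/(1−ρ^(K+1)) = (0.1289·0.288939)/(1 − 0.251708)
= 0.037232/0.748292 = 0.049756

Final: 0.049756


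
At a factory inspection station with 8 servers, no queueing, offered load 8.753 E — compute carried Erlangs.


B(8,8.753) = 0.276306 (Erlang-B)
Carried load = a(1 − B) = 8.753·(1 − 0.276306) = 8.753·0.723694 = 6.3345 E

Final: 6.3345 Erlangs


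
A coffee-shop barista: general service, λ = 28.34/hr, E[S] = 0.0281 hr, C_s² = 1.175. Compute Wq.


ρ = λ·E[S] = 28.34·0.0281 = 0.7964
E[S²] = E[S]²(1+C_s²) = 0.0281²·(1+1.175) = 0.001717
Wq = λ·E[S²]/(2(1−ρ)) = 28.34·0.001717/(2·0.2036) = 0.11950 hr

Final: 0.11950 hr


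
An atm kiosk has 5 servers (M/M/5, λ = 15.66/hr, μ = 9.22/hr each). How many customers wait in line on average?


a = λ/μ = 1.6985; ρ = a/5 = 0.3397
P₀ = 0.182392
Lq = P₀·a^c·ρ / (c!·(1−ρ)²) = 0.182392·14.13527·0.3397/(120·0.43600)
= 0.01674

Final: 0.01674


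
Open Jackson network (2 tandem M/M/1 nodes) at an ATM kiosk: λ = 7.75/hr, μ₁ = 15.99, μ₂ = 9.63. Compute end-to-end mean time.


Each node sees arrival rate λ = 7.75/hr (tandem ⇒ throughput preserved).
W₁ = 1/(μ₁−λ) = 1/(15.99−7.75) = 0.12136 hr
W₂ = 1/(μ₂−λ) = 1/(9.63−7.75) = 0.53191 hr
W_total = W₁ + W₂ = 0.12136 + 0.53191 = 0.65327 hr

Final: 0.65327 hr


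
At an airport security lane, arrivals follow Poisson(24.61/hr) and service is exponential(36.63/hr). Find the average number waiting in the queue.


ρ = 24.61/36.63 = 0.6719
Lq = ρ²/(1−ρ) = 0.4514/0.3281 = 1.3756

Final: 1.3756


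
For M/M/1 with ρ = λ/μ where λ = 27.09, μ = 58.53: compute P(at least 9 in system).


ρ = 27.09/58.53 = 0.4628
P(N ≥ n) = ρ^n = 0.4628^9 = 0.0009747

Final: 0.0009747


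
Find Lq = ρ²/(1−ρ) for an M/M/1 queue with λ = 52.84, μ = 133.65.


ρ = 52.84/133.65 = 0.3954
Lq = ρ²/(1−ρ) = 0.1563/0.6046 = 0.2585

Final: 0.2585


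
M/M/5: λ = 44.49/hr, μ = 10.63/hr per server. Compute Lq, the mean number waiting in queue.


a = λ/μ = 4.1853; ρ = a/5 = 0.8371
P₀ = 0.009557
Lq = P₀·a^c·ρ / (c!·(1−ρ)²) = 0.009557·1284.23856·0.8371/(120·0.02655)
= 3.22505

Final: 3.22505


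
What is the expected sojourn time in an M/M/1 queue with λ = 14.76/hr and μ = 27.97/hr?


W = 1/(μ−λ) = 1/(27.97 − 14.76) = 1/13.21 = 0.07570 hr

Final: 0.07570 hr


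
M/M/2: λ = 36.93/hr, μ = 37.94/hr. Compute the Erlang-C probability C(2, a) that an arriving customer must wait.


a = λ/μ = 0.9734; ρ = a/2 = 0.4867
P₀ = 0.345271 (from M/M/c formula)
C(c,a) = [a^c/(c!(1−ρ))]·P₀ = [0.94747/(2·0.5133)]·0.345271
= 0.92290·0.345271 = 0.318650

Final: 0.318650


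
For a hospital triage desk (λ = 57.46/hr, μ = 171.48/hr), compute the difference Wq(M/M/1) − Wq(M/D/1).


ρ = 57.46/171.48 = 0.3351
Wq(M/M/1) = ρ/(μ−λ) = 0.3351/114.02 = 0.002939 hr
Wq(M/D/1) = ρ/(2(μ−λ)) = 0.001469 hr
Savings = 0.002939 − 0.001469 = 0.001469 hr

Final: 0.001469 hr


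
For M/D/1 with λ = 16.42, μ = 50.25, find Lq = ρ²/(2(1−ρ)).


ρ = 16.42/50.25 = 0.3268
M/D/1: Lq = ρ²/(2(1−ρ)) = 0.1068/(2·0.6732) = 0.07930

Final: 0.07930


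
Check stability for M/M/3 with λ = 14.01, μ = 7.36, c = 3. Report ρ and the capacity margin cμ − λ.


Total capacity cμ = 3·7.36 = 22.08/hr
ρ = λ/(cμ) = 14.01/22.08 = 0.6345
Stable ⇔ ρ < 1: YES
Spare capacity = cμ − λ = 22.08 − 14.01 = 8.07/hr

Final: ρ = 0.6345; stable; margin = 8.07/hr


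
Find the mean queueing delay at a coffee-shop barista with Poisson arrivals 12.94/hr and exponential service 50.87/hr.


ρ = 12.94/50.87 = 0.2544
Wq = ρ/(μ−λ) = 0.2544/(50.87 − 12.94) = 0.2544/37.93 = 0.006706 hr

Final: 0.006706 hr


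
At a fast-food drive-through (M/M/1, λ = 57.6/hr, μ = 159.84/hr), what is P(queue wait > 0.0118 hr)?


ρ = 57.6/159.84 = 0.3604
P(Wq > t) = ρ·e^{−(μ−λ)t} = 0.3604·e^{−1.2064}
= 0.3604·0.299263 = 0.107843

Final: 0.107843


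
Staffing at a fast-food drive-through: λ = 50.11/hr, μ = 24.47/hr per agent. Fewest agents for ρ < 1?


Stability requires cμ > λ ⇔ c > λ/μ.
λ/μ = 50.11/24.47 = 2.0478
Minimum integer c = ⌊2.0478⌋ + 1 = 3
Check: 3·24.47 = 73.41 > 50.11, while 2·24.47 = 48.94 ≤ 50.11

Final: 3 servers


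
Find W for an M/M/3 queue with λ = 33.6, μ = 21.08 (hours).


a = 1.5939; ρ = 0.5313; P₀ = 0.188528
Lq = P₀·a^c·ρ/(c!(1−ρ)²) = 0.30776
Wq = Lq/λ = 0.30776/33.6 = 0.009159 hr
W = Wq + 1/μ = 0.009159 + 0.04744 = 0.05660 hr

Final: 0.05660 hr


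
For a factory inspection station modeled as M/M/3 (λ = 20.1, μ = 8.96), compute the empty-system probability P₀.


a = λ/μ = 20.1/8.96 = 2.2433; ρ = a/c = 0.7478
Σ_{k=0}^{2} a^k/k! (terms k=0..2) = 1.00000 + 2.24330 + 2.51621 = 5.75951
Tail: a^3/(3!(1−ρ)) = 11.28923/(6·0.2522) = 7.45955
P₀ = 1/(5.75951 + 7.45955) = 1/13.21906 = 0.075648

Final: 0.075648


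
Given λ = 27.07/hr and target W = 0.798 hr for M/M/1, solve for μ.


W = 1/(μ−λ) ⇒ μ − λ = 1/W = 1/0.798 = 1.2531
μ = λ + 1/W = 27.07 + 1.2531 = 28.3231 per hr

Final: 28.3231 /hr


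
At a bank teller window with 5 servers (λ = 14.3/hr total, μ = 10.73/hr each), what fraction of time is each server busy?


ρ = λ/(cμ) = 14.3/(5·10.73) = 14.3/53.65 = 0.2665

Final: 0.2665


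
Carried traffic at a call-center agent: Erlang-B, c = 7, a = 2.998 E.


B(7,2.998) = 0.021805 (Erlang-B)
Carried load = a(1 − B) = 2.998·(1 − 0.021805) = 2.998·0.978195 = 2.9326 E

Final: 2.9326 Erlangs


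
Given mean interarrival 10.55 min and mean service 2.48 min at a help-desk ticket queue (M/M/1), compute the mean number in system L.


λ = 60/10.55 = 5.6872 /hr
μ = 60/2.48 = 24.1935 /hr
ρ = λ/μ = 5.6872/24.1935 = 0.2351
L = ρ/(1−ρ) = 0.2351/0.7649 = 0.3073

Final: 0.3073


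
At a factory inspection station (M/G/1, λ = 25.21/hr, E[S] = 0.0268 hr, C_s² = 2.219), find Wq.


ρ = λ·E[S] = 25.21·0.0268 = 0.6756
E[S²] = E[S]²(1+C_s²) = 0.0268²·(1+2.219) = 0.002312
Wq = λ·E[S²]/(2(1−ρ)) = 25.21·0.002312/(2·0.3244) = 0.08984 hr

Final: 0.08984 hr


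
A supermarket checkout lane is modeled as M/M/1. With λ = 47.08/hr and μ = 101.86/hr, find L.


ρ = λ/μ = 47.08/101.86 = 0.4622
L = ρ/(1−ρ) = 0.4622/(1 − 0.4622) = 0.4622/0.5378 = 0.8594

Final: 0.8594


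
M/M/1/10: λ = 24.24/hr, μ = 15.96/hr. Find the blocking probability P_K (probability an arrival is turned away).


ρ = λ/μ = 24.24/15.96 = 1.5188
P_K = (1−ρ)ρ^K/(1−ρ^(K+1)) = (-0.5188·65.312647)/(1 − 99.196652)
= -33.884005/-98.196652 = 0.345063

Final: 0.345063


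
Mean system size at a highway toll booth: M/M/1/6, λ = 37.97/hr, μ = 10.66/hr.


ρ = 37.97/10.66 = 3.5619
L = ρ[1 − (K+1)ρ^K + Kρ^(K+1)] / [(1−ρ)(1−ρ^(K+1))]
Numerator: 3.5619·(1 − 7·2042.209794 + 6·7274.175036) = 104544.238796
Denominator: (-2.5619)·(-7273.175036) = 18633.246739
L = 104544.238796/18633.246739 = 5.6106

Final: 5.6106


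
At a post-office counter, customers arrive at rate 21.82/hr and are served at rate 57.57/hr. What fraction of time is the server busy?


ρ = λ/μ = 21.82/57.57 = 0.3790

Final: 0.3790


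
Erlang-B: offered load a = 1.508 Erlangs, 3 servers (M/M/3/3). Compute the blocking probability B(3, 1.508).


B(c,a) = (a^c/c!) / Σ_{k=0}^{c} a^k/k!
a^3/3! = 0.571548
Σ terms (k=0..3): 1.00000 + 1.50800 + 1.13703 + 0.57155 = 4.216580
B = 0.571548/4.216580 = 0.135548

Final: 0.135548


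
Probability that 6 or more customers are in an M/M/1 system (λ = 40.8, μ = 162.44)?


ρ = 40.8/162.44 = 0.2512
P(N ≥ n) = ρ^n = 0.2512^6 = 0.0002511

Final: 0.0002511


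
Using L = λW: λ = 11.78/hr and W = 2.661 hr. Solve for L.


L = λW = 11.78·2.661 = 31.3466

Final: 31.3466


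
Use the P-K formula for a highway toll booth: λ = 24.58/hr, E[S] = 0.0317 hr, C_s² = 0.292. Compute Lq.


ρ = λ·E[S] = 24.58·0.0317 = 0.7792
Lq = ρ²(1+C_s²)/(2(1−ρ)) = 0.6071·(1+0.292)/(2·0.2208)
= 0.6071·1.2920/0.4416 = 1.77618

Final: 1.77618


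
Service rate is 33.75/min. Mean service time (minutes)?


Mean service time = 1/μ = 1/33.75 minute = 0.02963 minute
In minutes: 0.02963 × 1 = 0.02963 min

Final: 0.02963 min


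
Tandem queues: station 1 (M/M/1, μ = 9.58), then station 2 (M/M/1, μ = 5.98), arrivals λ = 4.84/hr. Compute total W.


Each node sees arrival rate λ = 4.84/hr (tandem ⇒ throughput preserved).
W₁ = 1/(μ₁−λ) = 1/(9.58−4.84) = 0.21097 hr
W₂ = 1/(μ₂−λ) = 1/(5.98−4.84) = 0.87719 hr
W_total = W₁ + W₂ = 0.21097 + 0.87719 = 1.08816 hr

Final: 1.08816 hr


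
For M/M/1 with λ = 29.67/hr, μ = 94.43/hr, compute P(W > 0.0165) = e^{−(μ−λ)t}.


W ~ Exponential(μ−λ) for M/M/1.
μ − λ = 94.43 − 29.67 = 64.7600
P(W > t) = e^{−(μ−λ)t} = e^{−1.0685} = 0.343510

Final: 0.343510


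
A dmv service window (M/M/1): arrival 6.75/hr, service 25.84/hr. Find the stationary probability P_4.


ρ = 6.75/25.84 = 0.2612
P_n = (1−ρ)·ρ^n = (1 − 0.2612)·0.2612^4 = 0.7388·0.004656 = 0.003440

Final: 0.003440


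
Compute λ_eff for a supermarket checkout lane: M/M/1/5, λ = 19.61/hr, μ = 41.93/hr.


ρ = 0.4677; P_K = (1−ρ)ρ^5/(1−ρ^6) = 0.012037
λ_eff = λ(1 − P_K) = 19.61·(1 − 0.012037) = 19.61·0.987963 = 19.3740 /hr

Final: 19.3740 /hr


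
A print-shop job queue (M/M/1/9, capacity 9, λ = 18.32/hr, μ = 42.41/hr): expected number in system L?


ρ = 18.32/42.41 = 0.4320
L = ρ[1 − (K+1)ρ^K + Kρ^(K+1)] / [(1−ρ)(1−ρ^(K+1))]
Numerator: 0.4320·(1 − 10·0.0005237 + 9·0.0002262) = 0.430591
Denominator: (0.5680)·(0.999774) = 0.567898
L = 0.430591/0.567898 = 0.7582

Final: 0.7582


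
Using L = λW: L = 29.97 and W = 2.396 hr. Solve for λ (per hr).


λ = L/W = 29.97/2.396 = 12.5083 /hr

Final: 12.5083 /hr


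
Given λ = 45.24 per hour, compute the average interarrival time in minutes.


Mean interarrival time = 1/λ = 1/45.24 hour = 0.02210 hour
In minutes: 0.02210 × 60 = 1.3263 min

Final: 1.3263 min


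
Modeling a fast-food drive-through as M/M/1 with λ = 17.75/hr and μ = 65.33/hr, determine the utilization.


ρ = λ/μ = 17.75/65.33 = 0.2717

Final: 0.2717


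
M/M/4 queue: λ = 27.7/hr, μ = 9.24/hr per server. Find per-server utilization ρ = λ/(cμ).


ρ = λ/(cμ) = 27.7/(4·9.24) = 27.7/36.96 = 0.7495

Final: 0.7495


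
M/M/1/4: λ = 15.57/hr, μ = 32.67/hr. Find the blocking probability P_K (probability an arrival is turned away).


ρ = λ/μ = 15.57/32.67 = 0.4766
P_K = (1−ρ)ρ^K/(1−ρ^(K+1)) = (0.5234·0.051589)/(1 − 0.024587)
= 0.027003/0.975413 = 0.027683

Final: 0.027683


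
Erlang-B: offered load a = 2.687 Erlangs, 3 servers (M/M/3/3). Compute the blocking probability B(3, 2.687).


B(c,a) = (a^c/c!) / Σ_{k=0}^{c} a^k/k!
a^3/3! = 3.233343
Σ terms (k=0..3): 1.00000 + 2.68700 + 3.60998 + 3.23334 = 10.530327
B = 3.233343/10.530327 = 0.307051

Final: 0.307051


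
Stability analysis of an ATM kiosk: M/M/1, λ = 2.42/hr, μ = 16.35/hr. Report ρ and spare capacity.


Total capacity cμ = 1·16.35 = 16.35/hr
ρ = λ/(cμ) = 2.42/16.35 = 0.1480
Stable ⇔ ρ < 1: YES
Spare capacity = cμ − λ = 16.35 − 2.42 = 13.93/hr

Final: ρ = 0.1480; stable; margin = 13.93/hr


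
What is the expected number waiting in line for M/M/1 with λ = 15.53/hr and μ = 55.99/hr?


ρ = 15.53/55.99 = 0.2774
Lq = ρ²/(1−ρ) = 0.07693/0.7226 = 0.1065

Final: 0.1065


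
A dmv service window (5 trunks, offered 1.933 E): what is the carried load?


B(5,1.933) = 0.033016 (Erlang-B)
Carried load = a(1 − B) = 1.933·(1 − 0.033016) = 1.933·0.966984 = 1.8692 E

Final: 1.8692 Erlangs


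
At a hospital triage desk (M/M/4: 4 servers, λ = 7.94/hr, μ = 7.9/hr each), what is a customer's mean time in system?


a = 1.0051; ρ = 0.2513; P₀ = 0.365479
Lq = P₀·a^c·ρ/(c!(1−ρ)²) = 0.006965
Wq = Lq/λ = 0.006965/7.94 = 0.0008772 hr
W = Wq + 1/μ = 0.0008772 + 0.12658 = 0.12746 hr

Final: 0.12746 hr


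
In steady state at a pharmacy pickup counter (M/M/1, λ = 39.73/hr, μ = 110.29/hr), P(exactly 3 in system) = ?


ρ = 39.73/110.29 = 0.3602
P_n = (1−ρ)·ρ^n = (1 − 0.3602)·0.3602^3 = 0.6398·0.046746 = 0.029907

Final: 0.029907


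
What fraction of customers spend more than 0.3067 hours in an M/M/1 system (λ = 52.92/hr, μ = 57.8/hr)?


W ~ Exponential(μ−λ) for M/M/1.
μ − λ = 57.8 − 52.92 = 4.8800
P(W > t) = e^{−(μ−λ)t} = e^{−1.4967} = 0.223869

Final: 0.223869


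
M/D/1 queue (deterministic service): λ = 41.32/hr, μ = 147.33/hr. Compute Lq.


ρ = 41.32/147.33 = 0.2805
M/D/1: Lq = ρ²/(2(1−ρ)) = 0.07866/(2·0.7195) = 0.05466

Final: 0.05466


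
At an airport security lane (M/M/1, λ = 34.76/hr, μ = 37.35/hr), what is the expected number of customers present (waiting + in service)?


ρ = λ/μ = 34.76/37.35 = 0.9307
L = ρ/(1−ρ) = 0.9307/(1 − 0.9307) = 0.9307/0.06934 = 13.4208

Final: 13.4208


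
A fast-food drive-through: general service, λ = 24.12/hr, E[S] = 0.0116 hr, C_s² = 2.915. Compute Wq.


ρ = λ·E[S] = 24.12·0.0116 = 0.2798
E[S²] = E[S]²(1+C_s²) = 0.0116²·(1+2.915) = 0.0005268
Wq = λ·E[S²]/(2(1−ρ)) = 24.12·0.0005268/(2·0.7202) = 0.008821 hr

Final: 0.008821 hr


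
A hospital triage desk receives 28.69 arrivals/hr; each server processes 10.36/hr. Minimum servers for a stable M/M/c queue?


Stability requires cμ > λ ⇔ c > λ/μ.
λ/μ = 28.69/10.36 = 2.7693
Minimum integer c = ⌊2.7693⌋ + 1 = 3
Check: 3·10.36 = 31.08 > 28.69, while 2·10.36 = 20.72 ≤ 28.69

Final: 3 servers


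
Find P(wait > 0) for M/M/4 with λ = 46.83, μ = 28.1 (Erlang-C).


a = λ/μ = 1.6665; ρ = a/4 = 0.4166
P₀ = 0.185955 (from M/M/c formula)
C(c,a) = [a^c/(c!(1−ρ))]·P₀ = [7.71385/(24·0.5834)]·0.185955
= 0.55096·0.185955 = 0.102454

Final: 0.102454


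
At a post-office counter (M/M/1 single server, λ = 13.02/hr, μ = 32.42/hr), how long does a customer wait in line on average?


ρ = 13.02/32.42 = 0.4016
Wq = ρ/(μ−λ) = 0.4016/(32.42 − 13.02) = 0.4016/19.40 = 0.02070 hr

Final: 0.02070 hr


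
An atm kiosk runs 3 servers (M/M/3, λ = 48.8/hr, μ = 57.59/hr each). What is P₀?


a = λ/μ = 48.8/57.59 = 0.8474; ρ = a/c = 0.2825
Σ_{k=0}^{2} a^k/k! (terms k=0..2) = 1.00000 + 0.84737 + 0.35902 = 2.20639
Tail: a^3/(3!(1−ρ)) = 0.60844/(6·0.7175) = 0.14132
P₀ = 1/(2.20639 + 0.14132) = 1/2.34771 = 0.425947

Final: 0.425947


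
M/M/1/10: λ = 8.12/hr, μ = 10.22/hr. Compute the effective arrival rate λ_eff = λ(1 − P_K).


ρ = 0.7945; P_K = (1−ρ)ρ^10/(1−ρ^11) = 0.022380
λ_eff = λ(1 − P_K) = 8.12·(1 − 0.022380) = 8.12·0.977620 = 7.9383 /hr

Final: 7.9383 /hr


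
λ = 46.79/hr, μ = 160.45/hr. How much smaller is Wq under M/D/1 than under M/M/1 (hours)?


ρ = 46.79/160.45 = 0.2916
Wq(M/M/1) = ρ/(μ−λ) = 0.2916/113.66 = 0.002566 hr
Wq(M/D/1) = ρ/(2(μ−λ)) = 0.001283 hr
Savings = 0.002566 − 0.001283 = 0.001283 hr

Final: 0.001283 hr


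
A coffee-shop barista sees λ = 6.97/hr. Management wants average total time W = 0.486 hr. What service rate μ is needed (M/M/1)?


W = 1/(μ−λ) ⇒ μ − λ = 1/W = 1/0.486 = 2.0576
μ = λ + 1/W = 6.97 + 2.0576 = 9.0276 per hr

Final: 9.0276 /hr


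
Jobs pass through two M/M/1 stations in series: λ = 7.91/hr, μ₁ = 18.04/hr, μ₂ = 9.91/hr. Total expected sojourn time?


Each node sees arrival rate λ = 7.91/hr (tandem ⇒ throughput preserved).
W₁ = 1/(μ₁−λ) = 1/(18.04−7.91) = 0.09872 hr
W₂ = 1/(μ₂−λ) = 1/(9.91−7.91) = 0.50000 hr
W_total = W₁ + W₂ = 0.09872 + 0.50000 = 0.59872 hr

Final: 0.59872 hr


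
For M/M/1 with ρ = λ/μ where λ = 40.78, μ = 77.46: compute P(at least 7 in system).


ρ = 40.78/77.46 = 0.5265
P(N ≥ n) = ρ^n = 0.5265^7 = 0.011210

Final: 0.011210


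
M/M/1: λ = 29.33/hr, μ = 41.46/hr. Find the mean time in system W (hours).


W = 1/(μ−λ) = 1/(41.46 − 29.33) = 1/12.13 = 0.08244 hr

Final: 0.08244 hr


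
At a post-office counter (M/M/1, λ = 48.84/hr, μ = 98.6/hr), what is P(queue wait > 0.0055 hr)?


ρ = 48.84/98.6 = 0.4953
P(Wq > t) = ρ·e^{−(μ−λ)t} = 0.4953·e^{−0.2737}
= 0.4953·0.760575 = 0.376739

Final: 0.376739


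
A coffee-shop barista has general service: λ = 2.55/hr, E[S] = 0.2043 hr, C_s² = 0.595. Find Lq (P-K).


ρ = λ·E[S] = 2.55·0.2043 = 0.5210
Lq = ρ²(1+C_s²)/(2(1−ρ)) = 0.2714·(1+0.595)/(2·0.4790)
= 0.2714·1.5950/0.9581 = 0.45184

Final: 0.45184


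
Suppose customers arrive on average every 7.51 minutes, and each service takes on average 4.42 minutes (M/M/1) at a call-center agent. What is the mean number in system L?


λ = 60/7.51 = 7.9893 /hr
μ = 60/4.42 = 13.5747 /hr
ρ = λ/μ = 7.9893/13.5747 = 0.5885
L = ρ/(1−ρ) = 0.5885/0.4115 = 1.4304

Final: 1.4304


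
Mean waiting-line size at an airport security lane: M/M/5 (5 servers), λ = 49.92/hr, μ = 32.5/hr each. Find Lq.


a = λ/μ = 1.5360; ρ = a/5 = 0.3072
P₀ = 0.214851
Lq = P₀·a^c·ρ / (c!·(1−ρ)²) = 0.214851·8.54980·0.3072/(120·0.47997)
= 0.009798

Final: 0.009798


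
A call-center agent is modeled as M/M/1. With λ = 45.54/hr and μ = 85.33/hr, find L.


ρ = λ/μ = 45.54/85.33 = 0.5337
L = ρ/(1−ρ) = 0.5337/(1 − 0.5337) = 0.5337/0.4663 = 1.1445

Final: 1.1445


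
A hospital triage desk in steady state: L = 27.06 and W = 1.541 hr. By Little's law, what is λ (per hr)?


λ = L/W = 27.06/1.541 = 17.5600 /hr

Final: 17.5600 /hr


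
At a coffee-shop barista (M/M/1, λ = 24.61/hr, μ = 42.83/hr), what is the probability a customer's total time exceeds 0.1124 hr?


W ~ Exponential(μ−λ) for M/M/1.
μ − λ = 42.83 − 24.61 = 18.2200
P(W > t) = e^{−(μ−λ)t} = e^{−2.0479} = 0.129002

Final: 0.129002


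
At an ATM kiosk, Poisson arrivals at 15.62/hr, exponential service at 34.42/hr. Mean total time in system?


W = 1/(μ−λ) = 1/(34.42 − 15.62) = 1/18.80 = 0.05319 hr

Final: 0.05319 hr


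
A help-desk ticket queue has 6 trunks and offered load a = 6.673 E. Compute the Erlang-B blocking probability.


B(c,a) = (a^c/c!) / Σ_{k=0}^{c} a^k/k!
a^6/6! = 122.629301
Σ terms (k=0..6): 1.00000 + 6.67300 + 22.26446 + 49.52359 + 82.61773 + 110.26162 + 122.62930 = 394.969708
B = 122.629301/394.969708 = 0.310478

Final: 0.310478


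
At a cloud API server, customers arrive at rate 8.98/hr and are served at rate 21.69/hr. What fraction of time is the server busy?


ρ = λ/μ = 8.98/21.69 = 0.4140

Final: 0.4140


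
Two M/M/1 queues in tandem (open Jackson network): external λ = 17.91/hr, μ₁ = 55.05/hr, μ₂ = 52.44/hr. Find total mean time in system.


Each node sees arrival rate λ = 17.91/hr (tandem ⇒ throughput preserved).
W₁ = 1/(μ₁−λ) = 1/(55.05−17.91) = 0.02693 hr
W₂ = 1/(μ₂−λ) = 1/(52.44−17.91) = 0.02896 hr
W_total = W₁ + W₂ = 0.02693 + 0.02896 = 0.05589 hr

Final: 0.05589 hr


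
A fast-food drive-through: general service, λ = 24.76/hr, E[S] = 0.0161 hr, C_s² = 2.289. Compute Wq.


ρ = λ·E[S] = 24.76·0.0161 = 0.3986
E[S²] = E[S]²(1+C_s²) = 0.0161²·(1+2.289) = 0.0008525
Wq = λ·E[S²]/(2(1−ρ)) = 24.76·0.0008525/(2·0.6014) = 0.01755 hr

Final: 0.01755 hr


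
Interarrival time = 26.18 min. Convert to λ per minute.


λ = 1/(interarrival time) in consistent units.
1 minute = 1 min, so λ = 1/26.18 = 0.03820 per minute

Final: 0.03820 /min


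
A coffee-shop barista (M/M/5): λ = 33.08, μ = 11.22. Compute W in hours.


a = 2.9483; ρ = 0.5897; P₀ = 0.049411
Lq = P₀·a^c·ρ/(c!(1−ρ)²) = 0.32124
Wq = Lq/λ = 0.32124/33.08 = 0.009711 hr
W = Wq + 1/μ = 0.009711 + 0.08913 = 0.09884 hr

Final: 0.09884 hr


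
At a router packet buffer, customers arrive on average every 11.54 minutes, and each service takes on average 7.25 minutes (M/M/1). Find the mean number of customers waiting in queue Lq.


λ = 60/11.54 = 5.1993 /hr
μ = 60/7.25 = 8.2759 /hr
ρ = λ/μ = 5.1993/8.2759 = 0.6282
Lq = ρ²/(1−ρ) = 0.3947/0.3718 = 1.0617

Final: 1.0617


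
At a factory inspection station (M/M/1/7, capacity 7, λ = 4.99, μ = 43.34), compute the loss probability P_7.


ρ = λ/μ = 4.99/43.34 = 0.1151
P_K = (1−ρ)ρ^K/(1−ρ^(K+1)) = (0.8849·0.0000002682)/(1 − 0.00000003088)
= 0.0000002373/1.000000 = 0.0000002373

Final: 0.0000002373


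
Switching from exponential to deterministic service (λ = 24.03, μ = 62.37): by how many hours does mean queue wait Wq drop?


ρ = 24.03/62.37 = 0.3853
Wq(M/M/1) = ρ/(μ−λ) = 0.3853/38.34 = 0.01005 hr
Wq(M/D/1) = ρ/(2(μ−λ)) = 0.005025 hr
Savings = 0.01005 − 0.005025 = 0.005025 hr

Final: 0.005025 hr


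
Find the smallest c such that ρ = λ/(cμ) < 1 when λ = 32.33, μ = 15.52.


Stability requires cμ > λ ⇔ c > λ/μ.
λ/μ = 32.33/15.52 = 2.0831
Minimum integer c = ⌊2.0831⌋ + 1 = 3
Check: 3·15.52 = 46.56 > 32.33, while 2·15.52 = 31.04 ≤ 32.33

Final: 3 servers


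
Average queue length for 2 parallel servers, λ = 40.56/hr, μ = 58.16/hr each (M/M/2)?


a = λ/μ = 0.6974; ρ = a/2 = 0.3487
P₀ = 0.482917
Lq = P₀·a^c·ρ / (c!·(1−ρ)²) = 0.482917·0.48635·0.3487/(2·0.42420)
= 0.09653

Final: 0.09653


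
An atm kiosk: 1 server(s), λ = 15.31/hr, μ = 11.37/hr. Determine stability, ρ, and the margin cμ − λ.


Total capacity cμ = 1·11.37 = 11.37/hr
ρ = λ/(cμ) = 15.31/11.37 = 1.3465
Stable ⇔ ρ < 1: NO
Spare capacity = cμ − λ = 11.37 − 15.31 = -3.94/hr

Final: ρ = 1.3465; unstable; margin = -3.94/hr


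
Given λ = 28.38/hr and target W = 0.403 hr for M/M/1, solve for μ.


W = 1/(μ−λ) ⇒ μ − λ = 1/W = 1/0.403 = 2.4814
μ = λ + 1/W = 28.38 + 2.4814 = 30.8614 per hr

Final: 30.8614 /hr


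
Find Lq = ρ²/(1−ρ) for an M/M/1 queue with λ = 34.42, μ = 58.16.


ρ = 34.42/58.16 = 0.5918
Lq = ρ²/(1−ρ) = 0.3502/0.4082 = 0.8581

Final: 0.8581


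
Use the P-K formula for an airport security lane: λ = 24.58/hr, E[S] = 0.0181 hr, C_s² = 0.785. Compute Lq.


ρ = λ·E[S] = 24.58·0.0181 = 0.4449
Lq = ρ²(1+C_s²)/(2(1−ρ)) = 0.1979·(1+0.785)/(2·0.5551)
= 0.1979·1.7850/1.1102 = 0.31824

Final: 0.31824


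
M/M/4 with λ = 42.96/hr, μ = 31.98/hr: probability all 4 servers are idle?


a = λ/μ = 42.96/31.98 = 1.3433; ρ = a/c = 0.3358
Σ_{k=0}^{3} a^k/k! (terms k=0..3) = 1.00000 + 1.34334 + 0.90228 + 0.40402 = 3.64964
Tail: a^4/(4!(1−ρ)) = 3.25644/(24·0.6642) = 0.20429
P₀ = 1/(3.64964 + 0.20429) = 1/3.85394 = 0.259475

Final: 0.259475


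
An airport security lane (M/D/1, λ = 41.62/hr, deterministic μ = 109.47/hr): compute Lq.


ρ = 41.62/109.47 = 0.3802
M/D/1: Lq = ρ²/(2(1−ρ)) = 0.1445/(2·0.6198) = 0.11661

Final: 0.11661


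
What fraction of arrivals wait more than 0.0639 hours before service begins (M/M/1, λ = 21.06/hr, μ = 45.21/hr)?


ρ = 21.06/45.21 = 0.4658
P(Wq > t) = ρ·e^{−(μ−λ)t} = 0.4658·e^{−1.5432}
= 0.4658·0.213699 = 0.099547

Final: 0.099547


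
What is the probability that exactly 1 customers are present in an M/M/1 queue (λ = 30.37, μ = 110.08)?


ρ = 30.37/110.08 = 0.2759
P_n = (1−ρ)·ρ^n = (1 − 0.2759)·0.2759^1 = 0.7241·0.275890 = 0.199775

Final: 0.199775


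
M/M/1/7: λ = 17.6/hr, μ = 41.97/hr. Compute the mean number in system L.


ρ = 17.6/41.97 = 0.4193
L = ρ[1 − (K+1)ρ^K + Kρ^(K+1)] / [(1−ρ)(1−ρ^(K+1))]
Numerator: 0.4193·(1 − 8·0.002280 + 7·0.0009563) = 0.414504
Denominator: (0.5807)·(0.999044) = 0.580098
L = 0.414504/0.580098 = 0.7145

Final: 0.7145


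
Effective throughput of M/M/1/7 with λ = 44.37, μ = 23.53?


ρ = 1.8857; P_K = (1−ρ)ρ^7/(1−ρ^8) = 0.472643
λ_eff = λ(1 − P_K) = 44.37·(1 − 0.472643) = 44.37·0.527357 = 23.3988 /hr

Final: 23.3988 /hr


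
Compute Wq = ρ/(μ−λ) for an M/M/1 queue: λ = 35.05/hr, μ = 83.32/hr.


ρ = 35.05/83.32 = 0.4207
Wq = ρ/(μ−λ) = 0.4207/(83.32 − 35.05) = 0.4207/48.27 = 0.008715 hr

Final: 0.008715 hr


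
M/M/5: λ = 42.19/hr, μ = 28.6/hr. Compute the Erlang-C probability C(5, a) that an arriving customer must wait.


a = λ/μ = 1.4752; ρ = a/5 = 0.2950
P₀ = 0.228406 (from M/M/c formula)
C(c,a) = [a^c/(c!(1−ρ))]·P₀ = [6.98582/(120·0.7050)]·0.228406
= 0.08258·0.228406 = 0.018861

Final: 0.018861


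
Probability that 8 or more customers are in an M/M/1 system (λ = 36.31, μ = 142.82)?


ρ = 36.31/142.82 = 0.2542
P(N ≥ n) = ρ^n = 0.2542^8 = 0.00001745

Final: 0.00001745


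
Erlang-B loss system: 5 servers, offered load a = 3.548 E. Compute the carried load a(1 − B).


B(5,3.548) = 0.158426 (Erlang-B)
Carried load = a(1 − B) = 3.548·(1 − 0.158426) = 3.548·0.841574 = 2.9859 E

Final: 2.9859 Erlangs


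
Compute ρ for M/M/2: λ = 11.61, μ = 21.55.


ρ = λ/(cμ) = 11.61/(2·21.55) = 11.61/43.10 = 0.2694

Final: 0.2694


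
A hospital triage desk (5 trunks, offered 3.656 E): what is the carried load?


B(5,3.656) = 0.168149 (Erlang-B)
Carried load = a(1 − B) = 3.656·(1 − 0.168149) = 3.656·0.831851 = 3.0412 E

Final: 3.0412 Erlangs


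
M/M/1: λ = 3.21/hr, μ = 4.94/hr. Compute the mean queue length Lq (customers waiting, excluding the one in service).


ρ = 3.21/4.94 = 0.6498
Lq = ρ²/(1−ρ) = 0.4222/0.3502 = 1.2057

Final: 1.2057


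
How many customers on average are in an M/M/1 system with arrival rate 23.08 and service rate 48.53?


ρ = λ/μ = 23.08/48.53 = 0.4756
L = ρ/(1−ρ) = 0.4756/(1 − 0.4756) = 0.4756/0.5244 = 0.9069

Final: 0.9069


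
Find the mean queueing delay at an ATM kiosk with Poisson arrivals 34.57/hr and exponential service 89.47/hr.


ρ = 34.57/89.47 = 0.3864
Wq = ρ/(μ−λ) = 0.3864/(89.47 − 34.57) = 0.3864/54.90 = 0.007038 hr

Final: 0.007038 hr


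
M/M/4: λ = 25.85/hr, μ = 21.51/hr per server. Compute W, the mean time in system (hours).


a = 1.2018; ρ = 0.3004; P₀ = 0.299635
Lq = P₀·a^c·ρ/(c!(1−ρ)²) = 0.01599
Wq = Lq/λ = 0.01599/25.85 = 0.0006185 hr
W = Wq + 1/μ = 0.0006185 + 0.04649 = 0.04711 hr

Final: 0.04711 hr


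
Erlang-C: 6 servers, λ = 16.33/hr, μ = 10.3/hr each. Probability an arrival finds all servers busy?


a = λ/μ = 1.5854; ρ = a/6 = 0.2642
P₀ = 0.204786 (from M/M/c formula)
C(c,a) = [a^c/(c!(1−ρ))]·P₀ = [15.88158/(720·0.7358)]·0.204786
= 0.02998·0.204786 = 0.006139

Final: 0.006139


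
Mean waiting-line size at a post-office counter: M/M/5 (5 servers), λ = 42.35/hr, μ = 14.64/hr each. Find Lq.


a = λ/μ = 2.8928; ρ = a/5 = 0.5786
P₀ = 0.052537
Lq = P₀·a^c·ρ / (c!·(1−ρ)²) = 0.052537·202.56373·0.5786/(120·0.17762)
= 0.28887

Final: 0.28887


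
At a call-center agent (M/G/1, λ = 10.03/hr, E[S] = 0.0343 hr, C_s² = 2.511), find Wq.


ρ = λ·E[S] = 10.03·0.0343 = 0.3440
E[S²] = E[S]²(1+C_s²) = 0.0343²·(1+2.511) = 0.004131
Wq = λ·E[S²]/(2(1−ρ)) = 10.03·0.004131/(2·0.6560) = 0.03158 hr

Final: 0.03158 hr


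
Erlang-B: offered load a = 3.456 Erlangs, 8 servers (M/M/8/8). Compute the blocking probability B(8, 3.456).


B(c,a) = (a^c/c!) / Σ_{k=0}^{c} a^k/k!
a^8/8! = 0.504742
Σ terms (k=0..8): 1.00000 + 3.45600 + 5.97197 + 6.87971 + 5.94407 + 4.10854 + 2.36652 + 1.16838 + 0.50474 = 31.399926
B = 0.504742/31.399926 = 0.016075

Final: 0.016075


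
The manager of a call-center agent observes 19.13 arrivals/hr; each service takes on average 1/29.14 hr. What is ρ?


ρ = λ/μ = 19.13/29.14 = 0.6565

Final: 0.6565


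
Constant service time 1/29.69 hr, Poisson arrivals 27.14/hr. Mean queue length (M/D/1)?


ρ = 27.14/29.69 = 0.9141
M/D/1: Lq = ρ²/(2(1−ρ)) = 0.8356/(2·0.08589) = 4.86451

Final: 4.86451


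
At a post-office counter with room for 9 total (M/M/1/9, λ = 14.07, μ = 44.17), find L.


ρ = 14.07/44.17 = 0.3185
L = ρ[1 − (K+1)ρ^K + Kρ^(K+1)] / [(1−ρ)(1−ρ^(K+1))]
Numerator: 0.3185·(1 − 10·0.00003377 + 9·0.00001076) = 0.318465
Denominator: (0.6815)·(0.999989) = 0.681451
L = 0.318465/0.681451 = 0.4673

Final: 0.4673


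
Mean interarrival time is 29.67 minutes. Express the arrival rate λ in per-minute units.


λ = 1/(interarrival time) in consistent units.
1 minute = 1 min, so λ = 1/29.67 = 0.03370 per minute

Final: 0.03370 /min


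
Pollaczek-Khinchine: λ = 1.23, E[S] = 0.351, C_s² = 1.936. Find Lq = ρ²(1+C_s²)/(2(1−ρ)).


ρ = λ·E[S] = 1.23·0.351 = 0.4317
Lq = ρ²(1+C_s²)/(2(1−ρ)) = 0.1864·(1+1.936)/(2·0.5683)
= 0.1864·2.9360/1.1365 = 0.48150

Final: 0.48150


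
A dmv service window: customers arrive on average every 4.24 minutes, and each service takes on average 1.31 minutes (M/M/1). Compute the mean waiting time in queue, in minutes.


λ = 60/4.24 = 14.1509 /hr
μ = 60/1.31 = 45.8015 /hr
ρ = λ/μ = 14.1509/45.8015 = 0.3090
Wq = ρ/(μ−λ) = 0.3090/(45.8015−14.1509) = 0.009762 hr
In minutes: 0.009762·60 = 0.5857 min

Final: 0.5857 min


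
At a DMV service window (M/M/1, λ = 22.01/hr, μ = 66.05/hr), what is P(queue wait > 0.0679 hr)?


ρ = 22.01/66.05 = 0.3332
P(Wq > t) = ρ·e^{−(μ−λ)t} = 0.3332·e^{−2.9903}
= 0.3332·0.050272 = 0.016752

Final: 0.016752


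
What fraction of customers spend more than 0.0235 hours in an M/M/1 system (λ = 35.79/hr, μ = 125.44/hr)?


W ~ Exponential(μ−λ) for M/M/1.
μ − λ = 125.44 − 35.79 = 89.6500
P(W > t) = e^{−(μ−λ)t} = e^{−2.1068} = 0.121630

Final: 0.121630


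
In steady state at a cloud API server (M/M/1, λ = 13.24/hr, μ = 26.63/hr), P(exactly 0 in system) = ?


ρ = 13.24/26.63 = 0.4972
P_n = (1−ρ)·ρ^n = (1 − 0.4972)·0.4972^0 = 0.5028·1.000000 = 0.502816

Final: 0.502816


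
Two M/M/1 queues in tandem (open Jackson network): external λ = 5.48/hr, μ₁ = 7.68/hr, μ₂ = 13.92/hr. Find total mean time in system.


Each node sees arrival rate λ = 5.48/hr (tandem ⇒ throughput preserved).
W₁ = 1/(μ₁−λ) = 1/(7.68−5.48) = 0.45455 hr
W₂ = 1/(μ₂−λ) = 1/(13.92−5.48) = 0.11848 hr
W_total = W₁ + W₂ = 0.45455 + 0.11848 = 0.57303 hr

Final: 0.57303 hr


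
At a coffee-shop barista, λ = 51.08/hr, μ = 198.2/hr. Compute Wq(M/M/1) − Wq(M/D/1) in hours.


ρ = 51.08/198.2 = 0.2577
Wq(M/M/1) = ρ/(μ−λ) = 0.2577/147.12 = 0.001752 hr
Wq(M/D/1) = ρ/(2(μ−λ)) = 0.0008759 hr
Savings = 0.001752 − 0.0008759 = 0.0008759 hr

Final: 0.0008759 hr


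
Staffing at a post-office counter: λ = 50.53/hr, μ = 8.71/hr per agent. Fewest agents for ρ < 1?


Stability requires cμ > λ ⇔ c > λ/μ.
λ/μ = 50.53/8.71 = 5.8014
Minimum integer c = ⌊5.8014⌋ + 1 = 6
Check: 6·8.71 = 52.26 > 50.53, while 5·8.71 = 43.55 ≤ 50.53

Final: 6 servers


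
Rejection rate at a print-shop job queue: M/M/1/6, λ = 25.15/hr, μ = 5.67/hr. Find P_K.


ρ = λ/μ = 25.15/5.67 = 4.4356
P_K = (1−ρ)ρ^K/(1−ρ^(K+1)) = (-3.4356·7616.046430)/(1 − 33781.934341)
= -26165.887911/-33780.934341 = 0.774576

Final: 0.774576


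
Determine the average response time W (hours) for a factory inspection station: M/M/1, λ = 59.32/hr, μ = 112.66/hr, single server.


W = 1/(μ−λ) = 1/(112.66 − 59.32) = 1/53.34 = 0.01875 hr

Final: 0.01875 hr


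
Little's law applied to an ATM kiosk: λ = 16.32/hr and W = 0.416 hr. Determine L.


L = λW = 16.32·0.416 = 6.7891

Final: 6.7891


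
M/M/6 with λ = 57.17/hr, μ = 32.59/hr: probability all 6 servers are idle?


a = λ/μ = 57.17/32.59 = 1.7542; ρ = a/c = 0.2924
Σ_{k=0}^{5} a^k/k! (terms k=0..5) = 1.00000 + 1.75422 + 1.53864 + 0.89971 + 0.39457 + 0.13843 = 5.72557
Tail: a^6/(6!(1−ρ)) = 29.14090/(720·0.7076) = 0.05720
P₀ = 1/(5.72557 + 0.05720) = 1/5.78276 = 0.172928

Final: 0.172928


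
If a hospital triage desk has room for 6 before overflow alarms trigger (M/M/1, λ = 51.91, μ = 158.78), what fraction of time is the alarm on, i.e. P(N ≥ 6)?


ρ = 51.91/158.78 = 0.3269
P(N ≥ n) = ρ^n = 0.3269^6 = 0.001221

Final: 0.001221


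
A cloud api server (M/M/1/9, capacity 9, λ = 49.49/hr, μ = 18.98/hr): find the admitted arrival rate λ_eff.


ρ = 2.6075; P_K = (1−ρ)ρ^9/(1−ρ^10) = 0.616531
λ_eff = λ(1 − P_K) = 49.49·(1 − 0.616531) = 49.49·0.383469 = 18.9779 /hr

Final: 18.9779 /hr


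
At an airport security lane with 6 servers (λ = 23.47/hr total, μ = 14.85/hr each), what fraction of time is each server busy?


ρ = λ/(cμ) = 23.47/(6·14.85) = 23.47/89.10 = 0.2634

Final: 0.2634


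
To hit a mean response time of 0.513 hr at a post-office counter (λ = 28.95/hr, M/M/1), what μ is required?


W = 1/(μ−λ) ⇒ μ − λ = 1/W = 1/0.513 = 1.9493
μ = λ + 1/W = 28.95 + 1.9493 = 30.8993 per hr

Final: 30.8993 /hr


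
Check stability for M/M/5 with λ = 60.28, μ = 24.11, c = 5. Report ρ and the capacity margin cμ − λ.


Total capacity cμ = 5·24.11 = 120.55/hr
ρ = λ/(cμ) = 60.28/120.55 = 0.5000
Stable ⇔ ρ < 1: YES
Spare capacity = cμ − λ = 120.55 − 60.28 = 60.27/hr

Final: ρ = 0.5000; stable; margin = 60.27/hr


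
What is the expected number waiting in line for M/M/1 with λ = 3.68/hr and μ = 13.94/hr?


ρ = 3.68/13.94 = 0.2640
Lq = ρ²/(1−ρ) = 0.06969/0.7360 = 0.09469

Final: 0.09469


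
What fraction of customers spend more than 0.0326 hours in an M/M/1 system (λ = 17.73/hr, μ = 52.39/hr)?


W ~ Exponential(μ−λ) for M/M/1.
μ − λ = 52.39 − 17.73 = 34.6600
P(W > t) = e^{−(μ−λ)t} = e^{−1.1299} = 0.323060

Final: 0.323060


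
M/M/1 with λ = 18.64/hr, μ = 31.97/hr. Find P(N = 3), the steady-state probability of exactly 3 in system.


ρ = 18.64/31.97 = 0.5830
P_n = (1−ρ)·ρ^n = (1 − 0.5830)·0.5830^3 = 0.4170·0.198203 = 0.082641

Final: 0.082641


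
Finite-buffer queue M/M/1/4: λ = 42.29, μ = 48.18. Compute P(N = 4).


ρ = λ/μ = 42.29/48.18 = 0.8778
P_K = (1−ρ)ρ^K/(1−ρ^(K+1)) = (0.1222·0.593586)/(1 − 0.521020)
= 0.072566/0.478980 = 0.151501

Final: 0.151501


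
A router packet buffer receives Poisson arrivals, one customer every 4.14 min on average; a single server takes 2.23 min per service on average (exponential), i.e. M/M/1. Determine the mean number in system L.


λ = 60/4.14 = 14.4928 /hr
μ = 60/2.23 = 26.9058 /hr
ρ = λ/μ = 14.4928/26.9058 = 0.5386
L = ρ/(1−ρ) = 0.5386/0.4614 = 1.1675

Final: 1.1675


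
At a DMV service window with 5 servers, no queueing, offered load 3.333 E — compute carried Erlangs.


B(5,3.333) = 0.139176 (Erlang-B)
Carried load = a(1 − B) = 3.333·(1 − 0.139176) = 3.333·0.860824 = 2.8691 E

Final: 2.8691 Erlangs


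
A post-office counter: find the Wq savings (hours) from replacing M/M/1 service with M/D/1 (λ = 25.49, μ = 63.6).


ρ = 25.49/63.6 = 0.4008
Wq(M/M/1) = ρ/(μ−λ) = 0.4008/38.11 = 0.01052 hr
Wq(M/D/1) = ρ/(2(μ−λ)) = 0.005258 hr
Savings = 0.01052 − 0.005258 = 0.005258 hr

Final: 0.005258 hr


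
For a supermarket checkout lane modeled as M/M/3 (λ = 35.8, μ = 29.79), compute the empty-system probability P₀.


a = λ/μ = 35.8/29.79 = 1.2017; ρ = a/c = 0.4006
Σ_{k=0}^{2} a^k/k! (terms k=0..2) = 1.00000 + 1.20175 + 0.72210 = 2.92384
Tail: a^3/(3!(1−ρ)) = 1.73555/(6·0.5994) = 0.48257
P₀ = 1/(2.92384 + 0.48257) = 1/3.40641 = 0.293564

Final: 0.293564


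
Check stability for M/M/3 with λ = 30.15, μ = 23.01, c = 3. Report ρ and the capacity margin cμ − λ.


Total capacity cμ = 3·23.01 = 69.03/hr
ρ = λ/(cμ) = 30.15/69.03 = 0.4368
Stable ⇔ ρ < 1: YES
Spare capacity = cμ − λ = 69.03 − 30.15 = 38.88/hr

Final: ρ = 0.4368; stable; margin = 38.88/hr


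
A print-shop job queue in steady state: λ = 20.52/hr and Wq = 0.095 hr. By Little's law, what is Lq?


Lq = λWq = 20.52·0.095 = 1.9494

Final: 1.9494


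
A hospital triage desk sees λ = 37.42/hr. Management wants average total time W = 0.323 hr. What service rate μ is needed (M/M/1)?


W = 1/(μ−λ) ⇒ μ − λ = 1/W = 1/0.323 = 3.0960
μ = λ + 1/W = 37.42 + 3.0960 = 40.5160 per hr

Final: 40.5160 /hr


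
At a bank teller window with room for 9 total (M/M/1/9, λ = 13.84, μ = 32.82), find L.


ρ = 13.84/32.82 = 0.4217
L = ρ[1 − (K+1)ρ^K + Kρ^(K+1)] / [(1−ρ)(1−ρ^(K+1))]
Numerator: 0.4217·(1 − 10·0.0004217 + 9·0.0001778) = 0.420591
Denominator: (0.5783)·(0.999822) = 0.578203
L = 0.420591/0.578203 = 0.7274

Final: 0.7274


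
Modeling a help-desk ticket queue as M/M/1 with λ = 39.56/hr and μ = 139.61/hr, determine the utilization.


ρ = λ/μ = 39.56/139.61 = 0.2834

Final: 0.2834


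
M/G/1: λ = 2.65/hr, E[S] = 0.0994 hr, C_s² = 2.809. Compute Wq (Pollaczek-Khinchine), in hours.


ρ = λ·E[S] = 2.65·0.0994 = 0.2634
E[S²] = E[S]²(1+C_s²) = 0.0994²·(1+2.809) = 0.037634
Wq = λ·E[S²]/(2(1−ρ)) = 2.65·0.037634/(2·0.7366) = 0.06770 hr

Final: 0.06770 hr


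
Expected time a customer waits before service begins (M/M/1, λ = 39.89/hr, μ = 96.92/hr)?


ρ = 39.89/96.92 = 0.4116
Wq = ρ/(μ−λ) = 0.4116/(96.92 − 39.89) = 0.4116/57.03 = 0.007217 hr

Final: 0.007217 hr
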